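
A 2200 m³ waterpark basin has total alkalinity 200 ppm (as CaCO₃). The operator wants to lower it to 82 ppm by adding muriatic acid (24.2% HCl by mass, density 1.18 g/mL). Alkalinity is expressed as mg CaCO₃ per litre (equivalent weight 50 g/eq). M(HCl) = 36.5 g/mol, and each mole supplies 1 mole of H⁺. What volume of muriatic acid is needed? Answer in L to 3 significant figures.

Volume: 2200 m³ = 2,200,000 L.
Alkalinity to neutralize: (200 − 82) = 118 mg/L as CaCO₃ × 2,200,000 L = 259,600 g as CaCO₃.
Equivalents of H⁺ required: 259,600 ÷ 50 g/eq = 5192 eq = 5192 mol HCl.
Mass of HCl: 5192 × 36.5 = 189,500 g.
Mass of 24.2% solution: 189,500 / 0.242 = 783,100 g.
Volume: 783,100 g ÷ 1.18 g/mL = 663,600 mL.

664 L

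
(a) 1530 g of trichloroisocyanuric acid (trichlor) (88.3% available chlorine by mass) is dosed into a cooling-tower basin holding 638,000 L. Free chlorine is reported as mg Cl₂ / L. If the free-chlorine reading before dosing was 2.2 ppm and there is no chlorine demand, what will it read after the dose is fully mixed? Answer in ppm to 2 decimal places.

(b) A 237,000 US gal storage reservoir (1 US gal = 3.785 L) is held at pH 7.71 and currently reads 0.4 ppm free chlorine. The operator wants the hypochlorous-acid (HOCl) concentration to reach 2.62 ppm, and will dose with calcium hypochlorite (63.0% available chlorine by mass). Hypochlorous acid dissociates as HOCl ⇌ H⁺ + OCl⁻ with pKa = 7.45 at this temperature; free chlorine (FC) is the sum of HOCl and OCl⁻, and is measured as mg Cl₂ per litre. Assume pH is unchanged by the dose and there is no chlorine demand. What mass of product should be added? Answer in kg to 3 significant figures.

(a) Available chlorine delivered: 1530 g × 0.883 = 1351 g as Cl₂.
(a) Concentration rise: 1351 g / 638,000 L = 2.118 mg/L = 2.12 ppm.
(a) Final FC: 2.2 + 2.12 = 4.32 ppm.

(b) Volume: 237,000 US gal × 3.785 L/gal = 897,045 L.
(b) [OCl⁻]/[HOCl] = 10^(pH − pKa) = 10^(7.71 − 7.45) = 1.82; fraction as HOCl = 1/(1 + 1.82) = 0.3546.
(b) Free chlorine required for 2.62 ppm HOCl: 2.62 / 0.3546 = 7.388 ppm.
(b) FC to add: 7.388 − 0.4 = 6.988 mg/L as Cl₂.
(b) Cl₂ equivalent: 6.988 mg/L × 897,045 L = 6268 g.
(b) Product at 63.0% available Cl: 6268 / 0.63 = 9950 g.

(a) 4.32 ppm; (b) 9.95 kg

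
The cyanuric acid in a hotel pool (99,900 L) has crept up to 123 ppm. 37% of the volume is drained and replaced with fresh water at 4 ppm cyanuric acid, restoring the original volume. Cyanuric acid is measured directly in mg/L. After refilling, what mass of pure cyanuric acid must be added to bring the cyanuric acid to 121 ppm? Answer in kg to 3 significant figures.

4.20 kg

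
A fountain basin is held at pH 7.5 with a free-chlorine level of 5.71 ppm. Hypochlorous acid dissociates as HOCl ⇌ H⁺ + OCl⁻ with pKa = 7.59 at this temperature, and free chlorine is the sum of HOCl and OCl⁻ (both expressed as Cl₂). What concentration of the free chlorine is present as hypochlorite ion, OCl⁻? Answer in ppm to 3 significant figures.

[OCl⁻]/[HOCl] = 10^(pH − pKa) = 10^(7.5 − 7.59) = 10^-0.09 = 0.8128.
Fraction as HOCl = 1 / (1 + 0.8128) = 0.5516.
OCl⁻ = (1 − 0.5516) × 5.71 ppm = 2.56 ppm.

2.56 ppm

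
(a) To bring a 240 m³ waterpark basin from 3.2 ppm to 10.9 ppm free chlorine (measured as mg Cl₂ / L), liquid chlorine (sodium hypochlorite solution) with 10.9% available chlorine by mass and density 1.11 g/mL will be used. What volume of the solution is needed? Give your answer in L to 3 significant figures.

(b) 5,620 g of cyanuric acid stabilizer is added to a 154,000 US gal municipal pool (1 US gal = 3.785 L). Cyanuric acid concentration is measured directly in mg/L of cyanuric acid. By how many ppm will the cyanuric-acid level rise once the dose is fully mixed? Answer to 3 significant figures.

(a) Volume: 240 m³ = 240,000 L.
(a) Chlorine deficit: 10.9 − 3.2 = 7.7 ppm = 7.7 mg/L as Cl₂.
(a) Cl₂ equivalent needed: 7.7 mg/L × 240,000 L = 1,848,000 mg = 1848 g.
(a) Product at 10.9% available chlorine: 1848 / 0.109 = 16,950 g.
(a) Volume at density 1.11 g/mL: 16,950 g ÷ 1.11 g/mL = 15,270 mL.

(b) Volume: 154,000 US gal × 3.785 L/gal = 582,890 L.
(b) Rise: 5,620 g / 582,890 L × 1000 = 9.642 mg/L.

(a) 15.3 L; (b) 9.64 ppm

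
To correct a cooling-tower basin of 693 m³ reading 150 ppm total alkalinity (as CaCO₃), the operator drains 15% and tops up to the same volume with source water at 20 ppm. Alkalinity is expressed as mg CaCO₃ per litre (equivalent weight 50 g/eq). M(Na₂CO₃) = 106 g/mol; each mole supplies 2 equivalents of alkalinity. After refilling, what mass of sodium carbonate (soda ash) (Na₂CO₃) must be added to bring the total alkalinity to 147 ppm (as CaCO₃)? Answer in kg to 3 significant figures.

Volume: 693 m³ = 693,000 L.
After draining 15% and refilling: 150 × 0.85 + 20 × 0.15 = 130.5 ppm.
Deficit to target: 147 − 130.5 = 16.5 mg/L.
As CaCO₃: 16.5 mg/L × 693,000 L = 11,430 g; ÷ 50 g/eq ÷ 2 = 114.3 mol Na₂CO₃.
Mass: 114.3 × 106 = 12,120 g.

12.1 kg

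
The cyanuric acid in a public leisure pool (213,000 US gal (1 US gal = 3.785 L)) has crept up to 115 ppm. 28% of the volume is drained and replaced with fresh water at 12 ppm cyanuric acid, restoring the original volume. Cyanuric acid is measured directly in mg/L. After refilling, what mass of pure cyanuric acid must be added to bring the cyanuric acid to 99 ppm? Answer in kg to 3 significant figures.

Volume: 213,000 US gal × 3.785 L/gal = 806,205 L.
After draining 28% and refilling: 115 × 0.72 + 12 × 0.28 = 86.16 ppm.
Deficit to target: 99 − 86.16 = 12.84 mg/L.
Mass: 12.84 mg/L × 806,205 L = 10,350 g cyanuric acid.

10.4 kg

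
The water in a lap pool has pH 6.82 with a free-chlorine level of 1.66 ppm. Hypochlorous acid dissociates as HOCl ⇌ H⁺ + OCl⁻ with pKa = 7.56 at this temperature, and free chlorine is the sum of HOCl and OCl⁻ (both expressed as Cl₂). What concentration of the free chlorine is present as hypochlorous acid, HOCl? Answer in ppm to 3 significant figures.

1.40 ppm

[OCl⁻]/[HOCl] = 10^(pH − pKa) = 10^(6.82 − 7.56) = 10^-0.74 = 0.182.
Fraction as HOCl = 1 / (1 + 0.182) = 0.846.
HOCl = 0.846 × 1.66 ppm = 1.404 ppm.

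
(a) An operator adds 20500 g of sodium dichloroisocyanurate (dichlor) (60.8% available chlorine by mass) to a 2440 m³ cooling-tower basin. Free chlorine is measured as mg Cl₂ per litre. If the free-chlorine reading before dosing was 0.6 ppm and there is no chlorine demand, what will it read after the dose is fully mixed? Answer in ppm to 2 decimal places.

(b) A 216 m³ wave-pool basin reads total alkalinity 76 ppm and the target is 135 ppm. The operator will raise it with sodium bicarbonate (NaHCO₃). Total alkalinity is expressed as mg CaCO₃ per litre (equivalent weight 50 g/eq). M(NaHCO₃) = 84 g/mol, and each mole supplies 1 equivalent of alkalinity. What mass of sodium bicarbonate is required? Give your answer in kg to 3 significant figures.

(a) 5.71 ppm; (b) 21.4 kg

(a) Volume: 2440 m³ = 2,440,000 L.
(a) Available chlorine delivered: 20,500 g × 0.608 = 12,460 g as Cl₂.
(a) Concentration rise: 12,460 g / 2,440,000 L = 5.108 mg/L = 5.11 ppm.
(a) Final FC: 0.6 + 5.11 = 5.71 ppm.

(b) Volume: 216 m³ = 216,000 L.
(b) Alkalinity to add: (135 − 76) = 59 mg/L as CaCO₃ × 216,000 L = 12,740 g as CaCO₃.
(b) Equivalents: 12,740 g ÷ 50 g/eq = 254.9 eq.
(b) NaHCO₃ supplies 1 eq per mole → 254.9 mol.
(b) Mass: 254.9 mol × 84 g/mol = 21,410 g.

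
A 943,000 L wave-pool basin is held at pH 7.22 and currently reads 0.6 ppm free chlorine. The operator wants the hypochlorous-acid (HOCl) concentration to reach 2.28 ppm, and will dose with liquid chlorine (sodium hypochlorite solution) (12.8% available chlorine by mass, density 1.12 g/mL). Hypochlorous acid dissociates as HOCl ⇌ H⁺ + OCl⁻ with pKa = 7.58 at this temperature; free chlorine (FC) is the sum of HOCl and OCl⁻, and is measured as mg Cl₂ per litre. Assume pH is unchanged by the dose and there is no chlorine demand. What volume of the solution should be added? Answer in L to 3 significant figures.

17.6 L

[OCl⁻]/[HOCl] = 10^(pH − pKa) = 10^(7.22 − 7.58) = 0.4365; fraction as HOCl = 1/(1 + 0.4365) = 0.6961.
Free chlorine required for 2.28 ppm HOCl: 2.28 / 0.6961 = 3.275 ppm.
FC to add: 3.275 − 0.6 = 2.675 mg/L as Cl₂.
Cl₂ equivalent: 2.675 mg/L × 943,000 L = 2523 g.
Product at 12.8% available Cl: 2523 / 0.128 = 19,710 g.
Volume: 19,710 g ÷ 1.12 g/mL = 17,600 mL.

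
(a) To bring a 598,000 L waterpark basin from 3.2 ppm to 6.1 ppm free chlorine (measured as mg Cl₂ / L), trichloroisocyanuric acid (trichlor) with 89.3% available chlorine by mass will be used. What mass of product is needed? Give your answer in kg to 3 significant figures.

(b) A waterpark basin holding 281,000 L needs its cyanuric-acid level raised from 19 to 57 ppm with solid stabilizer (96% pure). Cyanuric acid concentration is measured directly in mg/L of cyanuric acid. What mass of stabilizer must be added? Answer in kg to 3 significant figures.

(a) 1.94 kg; (b) 11.1 kg

(a) Chlorine deficit: 6.1 − 3.2 = 2.9 ppm = 2.9 mg/L as Cl₂.
(a) Cl₂ equivalent needed: 2.9 mg/L × 598,000 L = 1,734,000 mg = 1734 g.
(a) Product at 89.3% available chlorine: 1734 / 0.893 = 1942 g.

(b) CYA to add: (57 − 19) = 38 mg/L × 281,000 L = 10,680 g cyanuric acid.
(b) At 96% purity: 10,680 / 0.96 = 11,120 g product.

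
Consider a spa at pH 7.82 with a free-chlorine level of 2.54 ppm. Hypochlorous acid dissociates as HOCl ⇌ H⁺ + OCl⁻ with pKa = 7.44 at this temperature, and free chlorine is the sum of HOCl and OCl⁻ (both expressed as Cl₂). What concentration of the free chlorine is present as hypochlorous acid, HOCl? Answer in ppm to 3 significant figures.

0.747 ppm

[OCl⁻]/[HOCl] = 10^(pH − pKa) = 10^(7.82 − 7.44) = 10^0.38 = 2.399.
Fraction as HOCl = 1 / (1 + 2.399) = 0.2942.
HOCl = 0.2942 × 2.54 ppm = 0.7473 ppm.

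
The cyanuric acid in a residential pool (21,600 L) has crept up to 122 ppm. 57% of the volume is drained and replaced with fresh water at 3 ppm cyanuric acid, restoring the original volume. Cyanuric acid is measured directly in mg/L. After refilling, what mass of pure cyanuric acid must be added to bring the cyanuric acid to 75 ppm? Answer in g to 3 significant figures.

450 g

After draining 57% and refilling: 122 × 0.43 + 3 × 0.57 = 54.17 ppm.
Deficit to target: 75 − 54.17 = 20.83 mg/L.
Mass: 20.83 mg/L × 21,600 L = 449.9 g cyanuric acid.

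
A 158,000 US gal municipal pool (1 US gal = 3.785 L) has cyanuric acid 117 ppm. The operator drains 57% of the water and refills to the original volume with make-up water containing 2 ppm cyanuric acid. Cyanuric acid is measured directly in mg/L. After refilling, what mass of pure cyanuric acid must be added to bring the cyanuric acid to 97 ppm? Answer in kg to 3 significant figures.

Volume: 158,000 US gal × 3.785 L/gal = 598,030 L.
After draining 57% and refilling: 117 × 0.43 + 2 × 0.57 = 51.45 ppm.
Deficit to target: 97 − 51.45 = 45.55 mg/L.
Mass: 45.55 mg/L × 598,030 L = 27,240 g cyanuric acid.

27.2 kg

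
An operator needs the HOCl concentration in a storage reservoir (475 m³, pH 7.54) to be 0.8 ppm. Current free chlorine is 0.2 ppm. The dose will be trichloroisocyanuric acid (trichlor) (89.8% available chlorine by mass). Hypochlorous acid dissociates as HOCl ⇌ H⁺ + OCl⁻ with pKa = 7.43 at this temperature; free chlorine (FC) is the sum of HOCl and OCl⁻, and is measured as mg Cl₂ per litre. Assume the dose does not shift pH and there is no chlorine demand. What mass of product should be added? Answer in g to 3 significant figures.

863 g

Volume: 475 m³ = 475,000 L.
[OCl⁻]/[HOCl] = 10^(pH − pKa) = 10^(7.54 − 7.43) = 1.288; fraction as HOCl = 1/(1 + 1.288) = 0.437.
Free chlorine required for 0.8 ppm HOCl: 0.8 / 0.437 = 1.831 ppm.
FC to add: 1.831 − 0.2 = 1.631 mg/L as Cl₂.
Cl₂ equivalent: 1.631 mg/L × 475,000 L = 774.5 g.
Product at 89.8% available Cl: 774.5 / 0.898 = 862.5 g.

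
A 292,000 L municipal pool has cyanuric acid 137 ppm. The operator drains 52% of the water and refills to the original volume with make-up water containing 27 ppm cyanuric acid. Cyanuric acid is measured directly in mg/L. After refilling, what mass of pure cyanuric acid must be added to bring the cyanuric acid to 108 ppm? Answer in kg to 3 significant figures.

8.23 kg

After draining 52% and refilling: 137 × 0.48 + 27 × 0.52 = 79.8 ppm.
Deficit to target: 108 − 79.8 = 28.2 mg/L.
Mass: 28.2 mg/L × 292,000 L = 8234 g cyanuric acid.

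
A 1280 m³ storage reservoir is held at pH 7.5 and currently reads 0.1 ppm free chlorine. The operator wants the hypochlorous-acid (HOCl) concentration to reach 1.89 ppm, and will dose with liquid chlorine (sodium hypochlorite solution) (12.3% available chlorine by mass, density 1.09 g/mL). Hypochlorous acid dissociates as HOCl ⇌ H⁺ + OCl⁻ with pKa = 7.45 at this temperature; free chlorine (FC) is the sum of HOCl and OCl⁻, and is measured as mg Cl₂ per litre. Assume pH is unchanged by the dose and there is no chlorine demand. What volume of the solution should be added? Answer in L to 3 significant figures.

37.3 L

Volume: 1280 m³ = 1,280,000 L.
[OCl⁻]/[HOCl] = 10^(pH − pKa) = 10^(7.5 − 7.45) = 1.122; fraction as HOCl = 1/(1 + 1.122) = 0.4712.
Free chlorine required for 1.89 ppm HOCl: 1.89 / 0.4712 = 4.011 ppm.
FC to add: 4.011 − 0.1 = 3.911 mg/L as Cl₂.
Cl₂ equivalent: 3.911 mg/L × 1,280,000 L = 5006 g.
Product at 12.3% available Cl: 5006 / 0.123 = 40,700 g.
Volume: 40,700 g ÷ 1.09 g/mL = 37,340 mL.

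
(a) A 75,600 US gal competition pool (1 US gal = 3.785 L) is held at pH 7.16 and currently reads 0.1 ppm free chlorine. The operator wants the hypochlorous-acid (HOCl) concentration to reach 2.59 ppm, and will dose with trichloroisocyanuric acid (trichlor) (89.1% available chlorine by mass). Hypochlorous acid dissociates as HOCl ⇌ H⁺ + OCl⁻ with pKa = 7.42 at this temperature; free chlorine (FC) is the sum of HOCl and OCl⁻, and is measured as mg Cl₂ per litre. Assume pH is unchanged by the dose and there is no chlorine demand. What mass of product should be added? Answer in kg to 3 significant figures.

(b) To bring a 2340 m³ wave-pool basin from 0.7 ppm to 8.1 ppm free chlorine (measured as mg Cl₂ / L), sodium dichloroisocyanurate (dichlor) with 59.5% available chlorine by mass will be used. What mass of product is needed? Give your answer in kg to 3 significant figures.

(a) Volume: 75,600 US gal × 3.785 L/gal = 286,146 L.
(a) [OCl⁻]/[HOCl] = 10^(pH − pKa) = 10^(7.16 − 7.42) = 0.5495; fraction as HOCl = 1/(1 + 0.5495) = 0.6454.
(a) Free chlorine required for 2.59 ppm HOCl: 2.59 / 0.6454 = 4.013 ppm.
(a) FC to add: 4.013 − 0.1 = 3.913 mg/L as Cl₂.
(a) Cl₂ equivalent: 3.913 mg/L × 286,146 L = 1120 g.
(a) Product at 89.1% available Cl: 1120 / 0.891 = 1257 g.

(b) Volume: 2340 m³ = 2,340,000 L.
(b) Chlorine deficit: 8.1 − 0.7 = 7.4 ppm = 7.4 mg/L as Cl₂.
(b) Cl₂ equivalent needed: 7.4 mg/L × 2,340,000 L = 17,320,000 mg = 17,320 g.
(b) Product at 59.5% available chlorine: 17,320 / 0.595 = 29,100 g.

(a) 1.26 kg; (b) 29.1 kg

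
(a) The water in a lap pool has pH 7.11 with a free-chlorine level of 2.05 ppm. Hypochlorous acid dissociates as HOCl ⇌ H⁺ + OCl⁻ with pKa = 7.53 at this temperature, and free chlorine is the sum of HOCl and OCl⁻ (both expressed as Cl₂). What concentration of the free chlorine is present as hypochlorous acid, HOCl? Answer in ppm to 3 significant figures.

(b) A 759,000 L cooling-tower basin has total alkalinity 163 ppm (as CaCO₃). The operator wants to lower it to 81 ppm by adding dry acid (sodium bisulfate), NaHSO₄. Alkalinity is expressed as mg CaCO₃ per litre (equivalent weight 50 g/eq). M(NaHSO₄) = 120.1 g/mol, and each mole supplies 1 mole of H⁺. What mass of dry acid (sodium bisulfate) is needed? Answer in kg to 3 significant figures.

(a) 1.49 ppm; (b) 149 kg

(a) [OCl⁻]/[HOCl] = 10^(pH − pKa) = 10^(7.11 − 7.53) = 10^-0.42 = 0.3802.
(a) Fraction as HOCl = 1 / (1 + 0.3802) = 0.7245.
(a) HOCl = 0.7245 × 2.05 ppm = 1.485 ppm.

(b) Alkalinity to neutralize: (163 − 81) = 82 mg/L as CaCO₃ × 759,000 L = 62,240 g as CaCO₃.
(b) Equivalents of H⁺ required: 62,240 ÷ 50 g/eq = 1245 eq = 1245 mol NaHSO₄.
(b) Mass of NaHSO₄: 1245 × 120.1 = 149,500 g.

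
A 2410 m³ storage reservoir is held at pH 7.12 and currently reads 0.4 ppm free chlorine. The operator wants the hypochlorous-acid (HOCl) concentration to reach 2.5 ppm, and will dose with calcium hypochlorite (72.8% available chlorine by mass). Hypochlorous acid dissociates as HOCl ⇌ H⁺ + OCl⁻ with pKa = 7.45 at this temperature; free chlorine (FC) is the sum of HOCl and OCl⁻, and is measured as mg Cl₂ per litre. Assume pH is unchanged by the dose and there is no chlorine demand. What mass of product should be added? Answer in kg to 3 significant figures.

Volume: 2410 m³ = 2,410,000 L.
[OCl⁻]/[HOCl] = 10^(pH − pKa) = 10^(7.12 − 7.45) = 0.4677; fraction as HOCl = 1/(1 + 0.4677) = 0.6813.
Free chlorine required for 2.5 ppm HOCl: 2.5 / 0.6813 = 3.669 ppm.
FC to add: 3.669 − 0.4 = 3.269 mg/L as Cl₂.
Cl₂ equivalent: 3.269 mg/L × 2,410,000 L = 7879 g.
Product at 72.8% available Cl: 7879 / 0.728 = 10,820 g.

10.8 kg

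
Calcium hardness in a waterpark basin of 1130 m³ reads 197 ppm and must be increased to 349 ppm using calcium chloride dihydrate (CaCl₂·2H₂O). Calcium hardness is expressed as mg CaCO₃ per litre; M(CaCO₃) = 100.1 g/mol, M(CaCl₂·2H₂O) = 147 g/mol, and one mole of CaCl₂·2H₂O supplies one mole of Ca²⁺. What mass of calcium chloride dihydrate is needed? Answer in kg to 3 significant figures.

Volume: 1130 m³ = 1,130,000 L.
Hardness to add: (349 − 197) = 152 mg/L as CaCO₃ × 1,130,000 L = 171,800 g as CaCO₃.
Moles of Ca²⁺ (1 mol Ca²⁺ ≡ 1 mol CaCO₃): 171,800 / 100.1 g/mol = 1716 mol.
Mass of CaCl₂·2H₂O: 1716 × 147 = 252,200 g.

252 kg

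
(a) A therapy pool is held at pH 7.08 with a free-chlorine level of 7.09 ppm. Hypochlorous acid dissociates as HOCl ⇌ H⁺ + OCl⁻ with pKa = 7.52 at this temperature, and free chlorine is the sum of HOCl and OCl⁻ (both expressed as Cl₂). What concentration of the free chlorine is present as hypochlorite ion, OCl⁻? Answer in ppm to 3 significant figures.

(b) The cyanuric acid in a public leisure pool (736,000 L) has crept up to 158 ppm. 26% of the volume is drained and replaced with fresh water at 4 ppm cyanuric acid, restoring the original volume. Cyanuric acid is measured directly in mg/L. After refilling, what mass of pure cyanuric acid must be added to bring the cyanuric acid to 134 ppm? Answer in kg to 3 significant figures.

(a) 1.89 ppm; (b) 11.8 kg

(a) [OCl⁻]/[HOCl] = 10^(pH − pKa) = 10^(7.08 − 7.52) = 10^-0.44 = 0.3631.
(a) Fraction as HOCl = 1 / (1 + 0.3631) = 0.7336.
(a) OCl⁻ = (1 − 0.7336) × 7.09 ppm = 1.889 ppm.

(b) After draining 26% and refilling: 158 × 0.74 + 4 × 0.26 = 117.96 ppm.
(b) Deficit to target: 134 − 117.96 = 16.04 mg/L.
(b) Mass: 16.04 mg/L × 736,000 L = 11,810 g cyanuric acid.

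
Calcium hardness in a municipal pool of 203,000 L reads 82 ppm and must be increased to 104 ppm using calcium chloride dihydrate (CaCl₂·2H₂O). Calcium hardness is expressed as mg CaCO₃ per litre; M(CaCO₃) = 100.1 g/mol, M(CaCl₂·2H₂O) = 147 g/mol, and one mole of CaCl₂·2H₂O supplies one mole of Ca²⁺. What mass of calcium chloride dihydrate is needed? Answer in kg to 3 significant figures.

6.56 kg

Hardness to add: (104 − 82) = 22 mg/L as CaCO₃ × 203,000 L = 4466 g as CaCO₃.
Moles of Ca²⁺ (1 mol Ca²⁺ ≡ 1 mol CaCO₃): 4466 / 100.1 g/mol = 44.62 mol.
Mass of CaCl₂·2H₂O: 44.62 × 147 = 6558 g.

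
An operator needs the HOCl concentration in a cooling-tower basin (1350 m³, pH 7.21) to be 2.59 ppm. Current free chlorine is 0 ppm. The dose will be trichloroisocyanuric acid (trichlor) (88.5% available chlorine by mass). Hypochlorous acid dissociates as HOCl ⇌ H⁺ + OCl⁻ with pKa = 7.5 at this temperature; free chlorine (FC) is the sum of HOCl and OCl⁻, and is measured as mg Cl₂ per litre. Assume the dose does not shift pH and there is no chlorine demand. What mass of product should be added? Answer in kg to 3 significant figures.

5.98 kg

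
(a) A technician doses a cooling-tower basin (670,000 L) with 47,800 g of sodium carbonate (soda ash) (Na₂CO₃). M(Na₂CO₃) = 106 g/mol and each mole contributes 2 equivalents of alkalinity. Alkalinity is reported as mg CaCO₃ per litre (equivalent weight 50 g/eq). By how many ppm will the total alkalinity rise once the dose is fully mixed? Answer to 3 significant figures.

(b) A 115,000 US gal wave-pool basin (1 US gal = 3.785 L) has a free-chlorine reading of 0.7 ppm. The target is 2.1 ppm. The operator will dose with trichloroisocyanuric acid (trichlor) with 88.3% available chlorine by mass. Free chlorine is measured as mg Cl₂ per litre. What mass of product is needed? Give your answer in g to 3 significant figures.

(a) Moles of Na₂CO₃: 47,800 g ÷ 106 g/mol = 450.9 mol → 901.9 eq of alkalinity.
(a) As CaCO₃: 901.9 eq × 50 g/eq = 45,090 g.
(a) Rise: 45,090 g / 670,000 L × 1000 = 67.3 mg/L.

(b) Volume: 115,000 US gal × 3.785 L/gal = 435,275 L.
(b) Chlorine deficit: 2.1 − 0.7 = 1.4 ppm = 1.4 mg/L as Cl₂.
(b) Cl₂ equivalent needed: 1.4 mg/L × 435,275 L = 609,400 mg = 609.4 g.
(b) Product at 88.3% available chlorine: 609.4 / 0.883 = 690.1 g.

(a) 67.3 ppm; (b) 690 g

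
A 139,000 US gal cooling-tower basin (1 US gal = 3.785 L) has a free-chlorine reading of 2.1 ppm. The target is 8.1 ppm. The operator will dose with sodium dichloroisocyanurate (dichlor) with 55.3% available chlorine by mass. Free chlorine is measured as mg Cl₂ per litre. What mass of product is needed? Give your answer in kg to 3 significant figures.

5.71 kg

Volume: 139,000 US gal × 3.785 L/gal = 526,115 L.
Chlorine deficit: 8.1 − 2.1 = 6 ppm = 6 mg/L as Cl₂.
Cl₂ equivalent needed: 6 mg/L × 526,115 L = 3,157,000 mg = 3157 g.
Product at 55.3% available chlorine: 3157 / 0.553 = 5708 g.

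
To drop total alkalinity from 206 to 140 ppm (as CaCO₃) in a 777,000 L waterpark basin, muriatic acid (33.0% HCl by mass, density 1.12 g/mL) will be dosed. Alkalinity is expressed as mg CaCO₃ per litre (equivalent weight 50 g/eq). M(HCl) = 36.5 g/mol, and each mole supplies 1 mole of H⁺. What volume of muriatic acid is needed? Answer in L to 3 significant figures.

Alkalinity to neutralize: (206 − 140) = 66 mg/L as CaCO₃ × 777,000 L = 51,280 g as CaCO₃.
Equivalents of H⁺ required: 51,280 ÷ 50 g/eq = 1026 eq = 1026 mol HCl.
Mass of HCl: 1026 × 36.5 = 37,440 g.
Mass of 33.0% solution: 37,440 / 0.33 = 113,400 g.
Volume: 113,400 g ÷ 1.12 g/mL = 101,300 mL.

101 L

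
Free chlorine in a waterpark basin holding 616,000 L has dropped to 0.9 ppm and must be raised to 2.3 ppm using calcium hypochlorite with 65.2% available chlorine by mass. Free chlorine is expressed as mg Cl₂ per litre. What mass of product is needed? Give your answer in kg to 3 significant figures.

Chlorine deficit: 2.3 − 0.9 = 1.4 ppm = 1.4 mg/L as Cl₂.
Cl₂ equivalent needed: 1.4 mg/L × 616,000 L = 862,400 mg = 862.4 g.
Product at 65.2% available chlorine: 862.4 / 0.652 = 1323 g.

1.32 kg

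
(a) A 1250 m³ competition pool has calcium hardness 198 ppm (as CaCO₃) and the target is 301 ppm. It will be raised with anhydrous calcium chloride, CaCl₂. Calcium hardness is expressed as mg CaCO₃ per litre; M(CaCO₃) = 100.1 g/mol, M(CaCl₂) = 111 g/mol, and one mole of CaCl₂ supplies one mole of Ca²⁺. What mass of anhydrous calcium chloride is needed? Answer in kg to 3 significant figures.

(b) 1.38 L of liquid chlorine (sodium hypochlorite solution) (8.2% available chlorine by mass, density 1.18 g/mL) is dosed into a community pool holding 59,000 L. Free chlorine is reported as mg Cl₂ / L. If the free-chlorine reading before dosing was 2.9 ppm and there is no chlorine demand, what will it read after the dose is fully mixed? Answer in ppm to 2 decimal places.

(a) 143 kg; (b) 5.16 ppm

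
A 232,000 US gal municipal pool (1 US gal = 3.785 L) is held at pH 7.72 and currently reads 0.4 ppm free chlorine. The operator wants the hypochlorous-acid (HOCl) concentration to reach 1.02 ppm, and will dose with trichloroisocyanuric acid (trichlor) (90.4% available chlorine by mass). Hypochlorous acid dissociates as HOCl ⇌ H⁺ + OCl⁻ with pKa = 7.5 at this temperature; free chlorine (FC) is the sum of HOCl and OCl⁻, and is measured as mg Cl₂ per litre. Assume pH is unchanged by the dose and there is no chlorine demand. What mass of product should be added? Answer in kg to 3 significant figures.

2.25 kg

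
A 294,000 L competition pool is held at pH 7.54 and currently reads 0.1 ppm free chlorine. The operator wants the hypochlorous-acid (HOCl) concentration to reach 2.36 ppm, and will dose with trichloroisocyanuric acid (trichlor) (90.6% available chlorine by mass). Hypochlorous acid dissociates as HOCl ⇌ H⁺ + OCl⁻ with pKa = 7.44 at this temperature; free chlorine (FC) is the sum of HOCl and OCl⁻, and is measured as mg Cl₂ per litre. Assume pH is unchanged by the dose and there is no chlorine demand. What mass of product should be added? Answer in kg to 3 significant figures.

1.70 kg

[OCl⁻]/[HOCl] = 10^(pH − pKa) = 10^(7.54 − 7.44) = 1.259; fraction as HOCl = 1/(1 + 1.259) = 0.4427.
Free chlorine required for 2.36 ppm HOCl: 2.36 / 0.4427 = 5.331 ppm.
FC to add: 5.331 − 0.1 = 5.231 mg/L as Cl₂.
Cl₂ equivalent: 5.231 mg/L × 294,000 L = 1538 g.
Product at 90.6% available Cl: 1538 / 0.906 = 1697 g.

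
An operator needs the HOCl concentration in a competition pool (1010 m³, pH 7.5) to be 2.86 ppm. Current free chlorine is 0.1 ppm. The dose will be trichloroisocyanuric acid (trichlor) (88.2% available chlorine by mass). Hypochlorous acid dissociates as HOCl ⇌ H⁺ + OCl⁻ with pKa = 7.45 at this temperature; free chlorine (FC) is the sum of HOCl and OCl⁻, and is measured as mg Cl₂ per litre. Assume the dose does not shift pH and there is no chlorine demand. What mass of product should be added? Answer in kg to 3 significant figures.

6.84 kg

Volume: 1010 m³ = 1,010,000 L.
[OCl⁻]/[HOCl] = 10^(pH − pKa) = 10^(7.5 − 7.45) = 1.122; fraction as HOCl = 1/(1 + 1.122) = 0.4712.
Free chlorine required for 2.86 ppm HOCl: 2.86 / 0.4712 = 6.069 ppm.
FC to add: 6.069 − 0.1 = 5.969 mg/L as Cl₂.
Cl₂ equivalent: 5.969 mg/L × 1,010,000 L = 6029 g.
Product at 88.2% available Cl: 6029 / 0.882 = 6835 g.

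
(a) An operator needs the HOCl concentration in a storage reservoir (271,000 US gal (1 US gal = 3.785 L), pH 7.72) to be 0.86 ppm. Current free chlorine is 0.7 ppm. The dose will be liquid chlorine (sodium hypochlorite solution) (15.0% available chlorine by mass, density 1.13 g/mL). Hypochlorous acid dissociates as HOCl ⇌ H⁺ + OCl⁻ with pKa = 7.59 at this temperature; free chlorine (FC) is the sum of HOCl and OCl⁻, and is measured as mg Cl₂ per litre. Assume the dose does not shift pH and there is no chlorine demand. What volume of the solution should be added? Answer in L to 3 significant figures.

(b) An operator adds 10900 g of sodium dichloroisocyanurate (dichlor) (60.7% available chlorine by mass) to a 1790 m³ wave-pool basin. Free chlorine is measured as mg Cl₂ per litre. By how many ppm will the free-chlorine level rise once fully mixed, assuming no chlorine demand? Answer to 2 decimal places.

(a) Volume: 271,000 US gal × 3.785 L/gal = 1,025,735 L.
(a) [OCl⁻]/[HOCl] = 10^(pH − pKa) = 10^(7.72 − 7.59) = 1.349; fraction as HOCl = 1/(1 + 1.349) = 0.4257.
(a) Free chlorine required for 0.86 ppm HOCl: 0.86 / 0.4257 = 2.02 ppm.
(a) FC to add: 2.02 − 0.7 = 1.32 mg/L as Cl₂.
(a) Cl₂ equivalent: 1.32 mg/L × 1,025,735 L = 1354 g.
(a) Product at 15.0% available Cl: 1354 / 0.15 = 9027 g.
(a) Volume: 9027 g ÷ 1.13 g/mL = 7989 mL.

(b) Volume: 1790 m³ = 1,790,000 L.
(b) Available chlorine delivered: 10,900 g × 0.607 = 6616 g as Cl₂.
(b) Concentration rise: 6616 g / 1,790,000 L = 3.696 mg/L = 3.70 ppm.

(a) 7.99 L; (b) 3.70 ppm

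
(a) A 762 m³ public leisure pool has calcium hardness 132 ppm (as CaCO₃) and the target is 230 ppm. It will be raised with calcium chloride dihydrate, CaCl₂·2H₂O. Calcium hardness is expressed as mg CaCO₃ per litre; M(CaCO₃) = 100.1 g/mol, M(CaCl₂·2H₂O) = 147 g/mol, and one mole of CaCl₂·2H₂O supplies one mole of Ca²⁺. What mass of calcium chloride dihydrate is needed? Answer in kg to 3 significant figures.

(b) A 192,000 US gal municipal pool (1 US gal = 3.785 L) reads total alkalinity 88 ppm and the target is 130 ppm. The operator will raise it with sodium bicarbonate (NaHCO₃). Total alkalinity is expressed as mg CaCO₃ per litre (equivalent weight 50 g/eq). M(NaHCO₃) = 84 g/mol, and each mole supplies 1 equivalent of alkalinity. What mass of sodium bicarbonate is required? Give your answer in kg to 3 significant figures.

(a) 110 kg; (b) 51.3 kg

(a) Volume: 762 m³ = 762,000 L.
(a) Hardness to add: (230 − 132) = 98 mg/L as CaCO₃ × 762,000 L = 74,680 g as CaCO₃.
(a) Moles of Ca²⁺ (1 mol Ca²⁺ ≡ 1 mol CaCO₃): 74,680 / 100.1 g/mol = 746 mol.
(a) Mass of CaCl₂·2H₂O: 746 × 147 = 109,700 g.

(b) Volume: 192,000 US gal × 3.785 L/gal = 726,720 L.
(b) Alkalinity to add: (130 − 88) = 42 mg/L as CaCO₃ × 726,720 L = 30,520 g as CaCO₃.
(b) Equivalents: 30,520 g ÷ 50 g/eq = 610.4 eq.
(b) NaHCO₃ supplies 1 eq per mole → 610.4 mol.
(b) Mass: 610.4 mol × 84 g/mol = 51,280 g.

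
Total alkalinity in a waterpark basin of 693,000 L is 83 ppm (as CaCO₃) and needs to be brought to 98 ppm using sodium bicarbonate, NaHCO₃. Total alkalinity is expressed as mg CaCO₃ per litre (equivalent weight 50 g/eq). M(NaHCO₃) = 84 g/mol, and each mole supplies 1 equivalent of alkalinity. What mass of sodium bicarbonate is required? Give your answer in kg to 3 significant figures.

17.5 kg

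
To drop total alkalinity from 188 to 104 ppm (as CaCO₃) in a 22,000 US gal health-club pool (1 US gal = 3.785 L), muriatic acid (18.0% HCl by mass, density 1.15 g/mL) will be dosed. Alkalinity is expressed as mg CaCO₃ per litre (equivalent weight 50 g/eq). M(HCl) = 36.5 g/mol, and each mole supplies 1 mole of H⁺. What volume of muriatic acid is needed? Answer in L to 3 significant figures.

Volume: 22,000 US gal × 3.785 L/gal = 83,270 L.
Alkalinity to neutralize: (188 − 104) = 84 mg/L as CaCO₃ × 83,270 L = 6995 g as CaCO₃.
Equivalents of H⁺ required: 6995 ÷ 50 g/eq = 139.9 eq = 139.9 mol HCl.
Mass of HCl: 139.9 × 36.5 = 5106 g.
Mass of 18.0% solution: 5106 / 0.18 = 28,370 g.
Volume: 28,370 g ÷ 1.15 g/mL = 24,670 mL.

24.7 L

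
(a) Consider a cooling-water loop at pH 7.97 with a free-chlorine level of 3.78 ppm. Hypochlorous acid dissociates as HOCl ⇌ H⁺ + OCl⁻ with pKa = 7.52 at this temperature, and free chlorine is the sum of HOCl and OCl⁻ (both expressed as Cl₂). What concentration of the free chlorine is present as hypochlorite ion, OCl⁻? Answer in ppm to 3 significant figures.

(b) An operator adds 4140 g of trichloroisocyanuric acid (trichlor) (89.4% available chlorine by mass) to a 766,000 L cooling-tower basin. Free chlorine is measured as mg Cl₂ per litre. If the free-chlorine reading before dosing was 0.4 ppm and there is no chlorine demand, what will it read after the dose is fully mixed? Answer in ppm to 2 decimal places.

(a) 2.79 ppm; (b) 5.23 ppm

(a) [OCl⁻]/[HOCl] = 10^(pH − pKa) = 10^(7.97 − 7.52) = 10^0.45 = 2.818.
(a) Fraction as HOCl = 1 / (1 + 2.818) = 0.2619.
(a) OCl⁻ = (1 − 0.2619) × 3.78 ppm = 2.79 ppm.

(b) Available chlorine delivered: 4140 g × 0.894 = 3701 g as Cl₂.
(b) Concentration rise: 3701 g / 766,000 L = 4.832 mg/L = 4.83 ppm.
(b) Final FC: 0.4 + 4.83 = 5.23 ppm.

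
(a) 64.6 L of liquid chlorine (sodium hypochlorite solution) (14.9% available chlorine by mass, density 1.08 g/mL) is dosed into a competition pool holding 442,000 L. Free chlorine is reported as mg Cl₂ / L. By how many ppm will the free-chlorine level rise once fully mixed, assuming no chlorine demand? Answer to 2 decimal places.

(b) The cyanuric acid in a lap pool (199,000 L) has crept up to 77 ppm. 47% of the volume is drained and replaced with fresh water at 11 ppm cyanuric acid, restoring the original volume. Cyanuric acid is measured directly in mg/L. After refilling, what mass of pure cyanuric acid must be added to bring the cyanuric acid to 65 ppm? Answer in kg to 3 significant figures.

(a) Mass of solution: 64.6 L × 1000 mL/L × 1.08 g/mL = 69,770 g.
(a) Available chlorine delivered: 69,770 g × 0.149 = 10,400 g as Cl₂.
(a) Concentration rise: 10,400 g / 442,000 L = 23.52 mg/L = 23.52 ppm.

(b) After draining 47% and refilling: 77 × 0.53 + 11 × 0.47 = 45.98 ppm.
(b) Deficit to target: 65 − 45.98 = 19.02 mg/L.
(b) Mass: 19.02 mg/L × 199,000 L = 3785 g cyanuric acid.

(a) 23.52 ppm; (b) 3.78 kg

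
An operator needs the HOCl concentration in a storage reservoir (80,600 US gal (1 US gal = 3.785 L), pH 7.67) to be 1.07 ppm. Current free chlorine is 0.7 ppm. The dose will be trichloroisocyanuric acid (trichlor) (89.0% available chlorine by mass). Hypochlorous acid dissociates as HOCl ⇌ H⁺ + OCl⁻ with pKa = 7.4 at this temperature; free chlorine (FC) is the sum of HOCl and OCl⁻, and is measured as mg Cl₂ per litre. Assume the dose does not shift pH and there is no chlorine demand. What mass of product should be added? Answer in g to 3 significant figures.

810 g

Volume: 80,600 US gal × 3.785 L/gal = 305,071 L.
[OCl⁻]/[HOCl] = 10^(pH − pKa) = 10^(7.67 − 7.4) = 1.862; fraction as HOCl = 1/(1 + 1.862) = 0.3494.
Free chlorine required for 1.07 ppm HOCl: 1.07 / 0.3494 = 3.062 ppm.
FC to add: 3.062 − 0.7 = 2.362 mg/L as Cl₂.
Cl₂ equivalent: 2.362 mg/L × 305,071 L = 720.7 g.
Product at 89.0% available Cl: 720.7 / 0.89 = 809.8 g.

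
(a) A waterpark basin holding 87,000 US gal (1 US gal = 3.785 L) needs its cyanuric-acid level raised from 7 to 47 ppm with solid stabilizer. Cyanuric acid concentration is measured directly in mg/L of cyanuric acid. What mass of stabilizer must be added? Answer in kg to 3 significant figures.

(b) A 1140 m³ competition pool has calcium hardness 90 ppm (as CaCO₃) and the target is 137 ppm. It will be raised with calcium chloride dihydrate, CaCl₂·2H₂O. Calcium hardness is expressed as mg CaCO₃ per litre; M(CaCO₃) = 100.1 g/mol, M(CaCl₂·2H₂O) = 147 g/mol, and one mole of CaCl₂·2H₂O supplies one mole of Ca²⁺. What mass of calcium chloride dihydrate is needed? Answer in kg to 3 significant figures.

(a) Volume: 87,000 US gal × 3.785 L/gal = 329,295 L.
(a) CYA to add: (47 − 7) = 40 mg/L × 329,295 L = 13,170 g cyanuric acid.

(b) Volume: 1140 m³ = 1,140,000 L.
(b) Hardness to add: (137 − 90) = 47 mg/L as CaCO₃ × 1,140,000 L = 53,580 g as CaCO₃.
(b) Moles of Ca²⁺ (1 mol Ca²⁺ ≡ 1 mol CaCO₃): 53,580 / 100.1 g/mol = 535.3 mol.
(b) Mass of CaCl₂·2H₂O: 535.3 × 147 = 78,680 g.

(a) 13.2 kg; (b) 78.7 kg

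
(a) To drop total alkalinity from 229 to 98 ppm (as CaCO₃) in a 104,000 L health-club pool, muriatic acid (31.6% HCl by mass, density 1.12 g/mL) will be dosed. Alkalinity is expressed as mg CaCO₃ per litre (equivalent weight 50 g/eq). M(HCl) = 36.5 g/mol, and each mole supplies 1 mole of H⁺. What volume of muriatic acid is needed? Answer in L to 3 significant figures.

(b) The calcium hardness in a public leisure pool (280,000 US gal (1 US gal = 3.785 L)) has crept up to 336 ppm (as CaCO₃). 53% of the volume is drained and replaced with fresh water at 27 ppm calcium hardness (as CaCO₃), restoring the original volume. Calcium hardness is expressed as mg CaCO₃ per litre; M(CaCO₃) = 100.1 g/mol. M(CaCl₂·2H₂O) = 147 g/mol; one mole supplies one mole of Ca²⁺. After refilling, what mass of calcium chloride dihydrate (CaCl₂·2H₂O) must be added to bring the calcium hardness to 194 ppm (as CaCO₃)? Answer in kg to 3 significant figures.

(a) 28.1 L; (b) 33.9 kg

(a) Alkalinity to neutralize: (229 − 98) = 131 mg/L as CaCO₃ × 104,000 L = 13,620 g as CaCO₃.
(a) Equivalents of H⁺ required: 13,620 ÷ 50 g/eq = 272.5 eq = 272.5 mol HCl.
(a) Mass of HCl: 272.5 × 36.5 = 9946 g.
(a) Mass of 31.6% solution: 9946 / 0.316 = 31,470 g.
(a) Volume: 31,470 g ÷ 1.12 g/mL = 28,100 mL.

(b) Volume: 280,000 US gal × 3.785 L/gal = 1,059,800 L.
(b) After draining 53% and refilling: 336 × 0.47 + 27 × 0.53 = 172.23 ppm.
(b) Deficit to target: 194 − 172.23 = 21.77 mg/L.
(b) As CaCO₃: 21.77 mg/L × 1,059,800 L = 23,070 g; ÷ 100.1 = 230.5 mol Ca²⁺.
(b) Mass: 230.5 × 147 = 33,880 g.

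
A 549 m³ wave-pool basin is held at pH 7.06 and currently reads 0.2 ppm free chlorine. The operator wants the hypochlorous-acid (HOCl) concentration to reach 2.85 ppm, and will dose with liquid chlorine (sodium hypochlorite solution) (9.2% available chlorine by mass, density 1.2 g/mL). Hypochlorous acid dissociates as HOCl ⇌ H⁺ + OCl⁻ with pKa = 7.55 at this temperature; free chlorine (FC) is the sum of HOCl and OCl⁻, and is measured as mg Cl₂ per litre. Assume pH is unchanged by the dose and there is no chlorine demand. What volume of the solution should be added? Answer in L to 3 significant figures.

17.8 L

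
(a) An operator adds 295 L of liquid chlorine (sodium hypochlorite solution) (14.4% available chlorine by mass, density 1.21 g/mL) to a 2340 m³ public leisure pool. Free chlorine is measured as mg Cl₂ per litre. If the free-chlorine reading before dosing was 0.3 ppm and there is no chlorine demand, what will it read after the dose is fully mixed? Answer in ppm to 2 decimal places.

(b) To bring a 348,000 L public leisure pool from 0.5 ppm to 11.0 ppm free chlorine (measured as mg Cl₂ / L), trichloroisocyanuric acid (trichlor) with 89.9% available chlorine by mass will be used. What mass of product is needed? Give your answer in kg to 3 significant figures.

(a) 22.27 ppm; (b) 4.06 kg

(a) Volume: 2340 m³ = 2,340,000 L.
(a) Mass of solution: 295 L × 1000 mL/L × 1.21 g/mL = 357,000 g.
(a) Available chlorine delivered: 357,000 g × 0.144 = 51,400 g as Cl₂.
(a) Concentration rise: 51,400 g / 2,340,000 L = 21.97 mg/L = 21.97 ppm.
(a) Final FC: 0.3 + 21.97 = 22.27 ppm.

(b) Chlorine deficit: 11.0 − 0.5 = 10.5 ppm = 10.5 mg/L as Cl₂.
(b) Cl₂ equivalent needed: 10.5 mg/L × 348,000 L = 3,654,000 mg = 3654 g.
(b) Product at 89.9% available chlorine: 3654 / 0.899 = 4065 g.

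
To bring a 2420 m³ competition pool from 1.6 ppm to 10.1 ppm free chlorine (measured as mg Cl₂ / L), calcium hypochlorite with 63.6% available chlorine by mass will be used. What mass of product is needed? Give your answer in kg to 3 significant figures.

32.3 kg

Volume: 2420 m³ = 2,420,000 L.
Chlorine deficit: 10.1 − 1.6 = 8.5 ppm = 8.5 mg/L as Cl₂.
Cl₂ equivalent needed: 8.5 mg/L × 2,420,000 L = 20,570,000 mg = 20,570 g.
Product at 63.6% available chlorine: 20,570 / 0.636 = 32,340 g.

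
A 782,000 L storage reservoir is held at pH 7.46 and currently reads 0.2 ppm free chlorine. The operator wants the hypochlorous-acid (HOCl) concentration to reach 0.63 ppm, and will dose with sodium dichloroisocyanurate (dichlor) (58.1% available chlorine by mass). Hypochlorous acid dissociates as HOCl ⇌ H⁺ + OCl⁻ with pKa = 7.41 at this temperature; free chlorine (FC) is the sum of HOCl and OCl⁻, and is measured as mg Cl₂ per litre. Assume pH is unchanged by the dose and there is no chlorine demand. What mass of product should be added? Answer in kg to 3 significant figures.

[OCl⁻]/[HOCl] = 10^(pH − pKa) = 10^(7.46 − 7.41) = 1.122; fraction as HOCl = 1/(1 + 1.122) = 0.4712.
Free chlorine required for 0.63 ppm HOCl: 0.63 / 0.4712 = 1.337 ppm.
FC to add: 1.337 − 0.2 = 1.137 mg/L as Cl₂.
Cl₂ equivalent: 1.137 mg/L × 782,000 L = 889 g.
Product at 58.1% available Cl: 889 / 0.581 = 1530 g.

1.53 kg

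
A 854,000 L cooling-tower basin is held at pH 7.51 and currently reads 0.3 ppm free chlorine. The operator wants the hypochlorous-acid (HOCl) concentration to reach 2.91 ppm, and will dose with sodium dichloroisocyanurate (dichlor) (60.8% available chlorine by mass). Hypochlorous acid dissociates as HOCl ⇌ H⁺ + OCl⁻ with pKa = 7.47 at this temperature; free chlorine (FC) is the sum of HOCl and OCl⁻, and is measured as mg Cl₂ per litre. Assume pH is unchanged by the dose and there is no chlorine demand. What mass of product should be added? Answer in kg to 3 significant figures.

8.15 kg

[OCl⁻]/[HOCl] = 10^(pH − pKa) = 10^(7.51 − 7.47) = 1.096; fraction as HOCl = 1/(1 + 1.096) = 0.477.
Free chlorine required for 2.91 ppm HOCl: 2.91 / 0.477 = 6.101 ppm.
FC to add: 6.101 − 0.3 = 5.801 mg/L as Cl₂.
Cl₂ equivalent: 5.801 mg/L × 854,000 L = 4954 g.
Product at 60.8% available Cl: 4954 / 0.608 = 8148 g.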